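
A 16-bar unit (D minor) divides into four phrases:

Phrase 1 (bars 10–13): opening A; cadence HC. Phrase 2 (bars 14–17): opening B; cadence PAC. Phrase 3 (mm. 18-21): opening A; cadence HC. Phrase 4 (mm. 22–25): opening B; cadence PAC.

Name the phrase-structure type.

repeated period

The cadence pattern HC–PAC–HC–PAC is weak–strong twice, and phrases 3–4 restate phrases 1–2: a period heard twice, not a double period (which would end weakly at phrase 2).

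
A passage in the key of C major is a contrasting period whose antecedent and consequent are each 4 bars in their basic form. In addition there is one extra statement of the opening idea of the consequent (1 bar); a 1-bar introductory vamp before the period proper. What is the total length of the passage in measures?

10 measures

Basic contrasting period: 4 + 4 = 8 bars.
8 (basic form) + 1 (extra statement) + 1 (introduction) = 10.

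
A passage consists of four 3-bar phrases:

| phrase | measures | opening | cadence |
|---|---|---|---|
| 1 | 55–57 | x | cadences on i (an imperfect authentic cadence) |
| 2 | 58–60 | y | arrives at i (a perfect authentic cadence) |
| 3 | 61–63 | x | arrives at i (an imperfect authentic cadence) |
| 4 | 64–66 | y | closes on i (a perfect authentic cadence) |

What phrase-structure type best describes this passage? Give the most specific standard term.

The cadence pattern IAC–PAC–IAC–PAC is weak–strong twice, and phrases 3–4 restate phrases 1–2: a period heard twice, not a double period (which would end weakly at phrase 2).

repeated period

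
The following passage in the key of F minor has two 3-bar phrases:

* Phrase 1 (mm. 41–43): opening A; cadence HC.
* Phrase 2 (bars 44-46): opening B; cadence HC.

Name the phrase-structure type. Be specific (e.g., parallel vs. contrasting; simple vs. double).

phrase group

The second phrase closes with a half cadence, which is not stronger than the first phrase's half cadence; without a weak→strong cadential pair there is no antecedent–consequent relationship, so this is a phrase group rather than a period.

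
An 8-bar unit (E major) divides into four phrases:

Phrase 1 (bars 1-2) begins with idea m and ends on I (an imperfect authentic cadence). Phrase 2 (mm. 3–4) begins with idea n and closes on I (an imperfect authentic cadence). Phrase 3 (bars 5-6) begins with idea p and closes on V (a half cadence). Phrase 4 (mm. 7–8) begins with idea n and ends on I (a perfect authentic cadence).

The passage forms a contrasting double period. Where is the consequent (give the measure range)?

measures 5–8

In a double period the four phrases pair into a large antecedent (phrases 1–2, ending imperfect authentic cadence) and a large consequent (phrases 3–4, ending perfect authentic cadence). The consequent spans mm. 5–8.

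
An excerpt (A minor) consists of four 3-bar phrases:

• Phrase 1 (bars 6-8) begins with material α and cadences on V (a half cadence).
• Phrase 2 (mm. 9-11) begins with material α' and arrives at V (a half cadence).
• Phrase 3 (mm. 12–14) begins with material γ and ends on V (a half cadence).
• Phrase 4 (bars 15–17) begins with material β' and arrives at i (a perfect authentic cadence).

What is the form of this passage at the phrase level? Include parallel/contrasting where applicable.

contrasting double period

Four phrases in two halves: the first half (bars 6–11) ends with a half cadence, the second (measures 12–17) with a perfect authentic cadence — a large antecedent–consequent pair, i.e. a double period.
Phrase 3 begins with different material from phrase 1, making it contrasting.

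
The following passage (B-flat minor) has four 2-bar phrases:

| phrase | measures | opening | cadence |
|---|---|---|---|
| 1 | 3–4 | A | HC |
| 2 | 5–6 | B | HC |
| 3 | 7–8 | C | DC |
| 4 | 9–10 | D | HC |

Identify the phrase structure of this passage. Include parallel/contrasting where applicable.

phrase group

Phrase 4 ends with a half cadence, no stronger than phrase 2's half cadence, so the four phrases do not form a double period; nor do phrases 3–4 duplicate 1–2, so it is not a repeated period. With no phrase reaching a conclusive cadence, the passage is a phrase group.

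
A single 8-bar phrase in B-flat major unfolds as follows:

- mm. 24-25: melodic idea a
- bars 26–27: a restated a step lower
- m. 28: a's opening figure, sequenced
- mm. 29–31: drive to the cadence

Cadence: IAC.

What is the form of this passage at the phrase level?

Basic idea (mm. 24-25) + its repetition (bars 26–27) form the presentation; fragmentation and cadence (bars 28-31) form the continuation — the 8-bar whole is a sentence.

sentence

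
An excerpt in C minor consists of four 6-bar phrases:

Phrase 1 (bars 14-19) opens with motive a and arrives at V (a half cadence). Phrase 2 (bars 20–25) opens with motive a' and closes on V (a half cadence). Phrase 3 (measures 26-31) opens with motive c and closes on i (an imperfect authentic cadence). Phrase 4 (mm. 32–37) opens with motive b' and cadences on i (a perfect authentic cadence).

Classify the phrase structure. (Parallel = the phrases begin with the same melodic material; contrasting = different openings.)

contrasting double period

Four phrases in two halves: the first half (measures 14–25) ends with a half cadence, the second (measures 26–37) with a perfect authentic cadence — a large antecedent–consequent pair, i.e. a double period.
Phrase 3 begins with different material from phrase 1, making it contrasting.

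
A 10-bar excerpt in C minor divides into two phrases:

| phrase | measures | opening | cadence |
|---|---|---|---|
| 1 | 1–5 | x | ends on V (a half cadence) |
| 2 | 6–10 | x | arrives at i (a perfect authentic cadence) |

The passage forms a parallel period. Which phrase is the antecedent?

phrase 1

The phrase ending with the weaker cadence (half cadence) is the antecedent; the one ending more conclusively (perfect authentic cadence) is the consequent. The antecedent is phrase 1.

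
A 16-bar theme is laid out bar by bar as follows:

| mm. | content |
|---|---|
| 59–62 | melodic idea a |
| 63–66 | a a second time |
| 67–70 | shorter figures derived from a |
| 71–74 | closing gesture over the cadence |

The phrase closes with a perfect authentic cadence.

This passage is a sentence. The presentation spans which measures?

The presentation of a sentence is the basic idea (bars 59–62) plus its repetition (mm. 63–66); the presentation is therefore bars 59-66.

measures 59–66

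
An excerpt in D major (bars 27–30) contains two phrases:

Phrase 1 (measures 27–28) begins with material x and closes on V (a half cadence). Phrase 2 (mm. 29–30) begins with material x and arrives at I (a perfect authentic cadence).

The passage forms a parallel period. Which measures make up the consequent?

measures 29–30

The antecedent is the phrase ending with the weaker cadence (half cadence, phrase 1) and the consequent the one ending more conclusively (perfect authentic cadence, phrase 2); the consequent is measures 29–30.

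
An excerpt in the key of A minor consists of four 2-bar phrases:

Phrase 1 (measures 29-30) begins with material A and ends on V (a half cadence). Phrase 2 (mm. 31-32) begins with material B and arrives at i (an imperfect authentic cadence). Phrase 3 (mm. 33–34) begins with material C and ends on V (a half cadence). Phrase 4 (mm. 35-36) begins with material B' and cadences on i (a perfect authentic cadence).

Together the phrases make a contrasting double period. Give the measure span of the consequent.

measures 33–36

In a double period the first pair of phrases (ending imperfect authentic cadence) is the large antecedent and the second pair (ending perfect authentic cadence) is the large consequent; the consequent is measures 33–36.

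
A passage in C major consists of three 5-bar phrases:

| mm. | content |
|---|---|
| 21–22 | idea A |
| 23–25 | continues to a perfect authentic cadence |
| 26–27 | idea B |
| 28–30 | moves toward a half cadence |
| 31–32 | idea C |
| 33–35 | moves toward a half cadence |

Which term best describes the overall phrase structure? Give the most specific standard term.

The final phrase closes with a half cadence, which is not stronger than the preceding half cadence; the 3 phrases lack an overall antecedent–consequent design and so form a phrase group.

phrase group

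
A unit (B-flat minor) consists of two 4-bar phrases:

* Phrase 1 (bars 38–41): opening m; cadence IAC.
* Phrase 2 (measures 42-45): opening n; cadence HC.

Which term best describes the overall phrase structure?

The second phrase closes with a half cadence, which is not stronger than the first phrase's imperfect authentic cadence; without a weak→strong cadential pair there is no antecedent–consequent relationship, so this is a phrase group rather than a period.

phrase group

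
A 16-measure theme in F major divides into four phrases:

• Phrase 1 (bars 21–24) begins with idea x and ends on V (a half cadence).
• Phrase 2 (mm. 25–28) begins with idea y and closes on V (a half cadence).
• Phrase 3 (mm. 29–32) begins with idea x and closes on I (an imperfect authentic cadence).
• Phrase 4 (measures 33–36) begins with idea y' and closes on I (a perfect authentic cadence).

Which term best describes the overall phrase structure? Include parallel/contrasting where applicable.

parallel double period

Four phrases in two halves: the first half (mm. 21–28) ends with a half cadence, the second (bars 29–36) with a perfect authentic cadence — a large antecedent–consequent pair, i.e. a double period.
Phrase 3 begins with the same material as phrase 1, making it parallel.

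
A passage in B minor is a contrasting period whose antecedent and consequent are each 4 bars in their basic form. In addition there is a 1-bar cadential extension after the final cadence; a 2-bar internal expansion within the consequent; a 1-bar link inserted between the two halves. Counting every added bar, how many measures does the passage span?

12 measures

Basic contrasting period: 4 + 4 = 8 bars.
8 (basic form) + 1 (cadential extension) + 2 (internal expansion) + 1 (link) = 12.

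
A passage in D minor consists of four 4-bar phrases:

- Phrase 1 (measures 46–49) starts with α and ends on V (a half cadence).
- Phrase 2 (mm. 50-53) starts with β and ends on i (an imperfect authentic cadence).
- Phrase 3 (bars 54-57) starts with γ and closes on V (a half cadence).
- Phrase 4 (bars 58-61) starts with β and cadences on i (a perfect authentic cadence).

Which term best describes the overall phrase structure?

Four phrases in two halves: the first half (mm. 46–53) ends with an imperfect authentic cadence, the second (bars 54-61) with a perfect authentic cadence — a large antecedent–consequent pair, i.e. a double period.
Phrase 3 begins with different material from phrase 1, making it contrasting.

contrasting double period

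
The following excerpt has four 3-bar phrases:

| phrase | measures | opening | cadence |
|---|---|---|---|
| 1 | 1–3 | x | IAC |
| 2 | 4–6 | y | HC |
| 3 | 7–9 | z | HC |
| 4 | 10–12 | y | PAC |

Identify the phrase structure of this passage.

Four phrases in two halves: the first half (bars 1–6) ends with a half cadence, the second (mm. 7–12) with a perfect authentic cadence — a large antecedent–consequent pair, i.e. a double period.
Phrase 3 begins with different material from phrase 1, making it contrasting.

contrasting double period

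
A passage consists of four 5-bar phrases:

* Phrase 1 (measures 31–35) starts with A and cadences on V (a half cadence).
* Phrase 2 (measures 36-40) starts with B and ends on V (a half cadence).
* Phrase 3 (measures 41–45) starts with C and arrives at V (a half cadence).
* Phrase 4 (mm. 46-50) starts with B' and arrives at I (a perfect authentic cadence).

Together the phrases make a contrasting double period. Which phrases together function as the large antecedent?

phrases 1 and 2

In a double period the first pair of phrases (ending half cadence) is the large antecedent and the second pair (ending perfect authentic cadence) is the large consequent; the antecedent is phrases 1 and 2.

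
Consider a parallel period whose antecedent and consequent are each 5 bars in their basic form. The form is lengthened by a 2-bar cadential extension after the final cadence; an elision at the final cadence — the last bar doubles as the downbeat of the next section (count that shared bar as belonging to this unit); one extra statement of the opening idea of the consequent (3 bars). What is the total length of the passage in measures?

Basic parallel period: 5 + 5 = 10 bars.
10 (basic form) + 2 (cadential extension) + 3 (extra statement) = 15.
The elision shares a bar with the next section but does not change this unit's count.

15 measures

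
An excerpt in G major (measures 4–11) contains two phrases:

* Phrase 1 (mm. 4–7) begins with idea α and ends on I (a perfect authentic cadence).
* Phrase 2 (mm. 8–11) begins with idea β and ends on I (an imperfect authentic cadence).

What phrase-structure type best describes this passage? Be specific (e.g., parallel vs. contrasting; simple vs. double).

The second phrase closes with an imperfect authentic cadence, which is not stronger than the first phrase's perfect authentic cadence; without a weak→strong cadential pair there is no antecedent–consequent relationship, so this is a phrase group rather than a period.

phrase group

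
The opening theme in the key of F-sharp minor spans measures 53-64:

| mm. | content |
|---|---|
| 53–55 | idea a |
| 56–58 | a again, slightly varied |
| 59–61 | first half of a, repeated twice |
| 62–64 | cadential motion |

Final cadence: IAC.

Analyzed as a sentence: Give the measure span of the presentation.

measures 53–58

The presentation of a sentence is the basic idea (measures 53–55) plus its repetition (mm. 56–58); the presentation is therefore mm. 53-58.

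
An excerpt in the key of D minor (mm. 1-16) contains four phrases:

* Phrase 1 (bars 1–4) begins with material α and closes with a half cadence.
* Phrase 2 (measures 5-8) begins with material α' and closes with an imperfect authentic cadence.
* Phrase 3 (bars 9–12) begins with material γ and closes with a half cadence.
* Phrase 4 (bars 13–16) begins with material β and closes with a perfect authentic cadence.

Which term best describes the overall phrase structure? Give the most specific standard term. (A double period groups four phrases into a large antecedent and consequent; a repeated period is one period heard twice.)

contrasting double period

Four phrases in two halves: the first half (mm. 1–8) ends with an imperfect authentic cadence, the second (bars 9-16) with a perfect authentic cadence — a large antecedent–consequent pair, i.e. a double period.
Phrase 3 begins with different material from phrase 1, making it contrasting.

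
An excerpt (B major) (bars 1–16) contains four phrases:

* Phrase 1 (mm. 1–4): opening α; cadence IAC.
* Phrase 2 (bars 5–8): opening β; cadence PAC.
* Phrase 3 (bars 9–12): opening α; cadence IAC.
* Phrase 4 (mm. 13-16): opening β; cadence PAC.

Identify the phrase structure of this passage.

repeated period

The cadence pattern IAC–PAC–IAC–PAC is weak–strong twice, and phrases 3–4 restate phrases 1–2: a period heard twice, not a double period (which would end weakly at phrase 2).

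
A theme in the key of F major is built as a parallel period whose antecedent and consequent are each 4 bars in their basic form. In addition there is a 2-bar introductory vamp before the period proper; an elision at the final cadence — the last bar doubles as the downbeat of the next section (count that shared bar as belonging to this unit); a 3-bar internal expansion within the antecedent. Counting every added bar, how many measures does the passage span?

Basic parallel period: 4 + 4 = 8 bars.
8 (basic form) + 2 (introduction) + 3 (internal expansion) = 13.
The elision shares a bar with the next section but does not change this unit's count.

13 measures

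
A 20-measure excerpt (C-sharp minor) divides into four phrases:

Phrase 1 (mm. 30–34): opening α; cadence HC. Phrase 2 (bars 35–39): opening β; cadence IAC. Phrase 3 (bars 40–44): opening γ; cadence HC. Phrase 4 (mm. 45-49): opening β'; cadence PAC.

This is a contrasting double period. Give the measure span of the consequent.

measures 40–49

In a double period the first pair of phrases (ending imperfect authentic cadence) is the large antecedent and the second pair (ending perfect authentic cadence) is the large consequent; the consequent is measures 40–49.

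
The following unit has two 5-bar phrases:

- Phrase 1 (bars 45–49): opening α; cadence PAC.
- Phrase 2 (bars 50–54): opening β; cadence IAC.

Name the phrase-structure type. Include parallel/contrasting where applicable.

phrase group

The second phrase closes with an imperfect authentic cadence, which is not stronger than the first phrase's perfect authentic cadence; without a weak→strong cadential pair there is no antecedent–consequent relationship, so this is a phrase group rather than a period.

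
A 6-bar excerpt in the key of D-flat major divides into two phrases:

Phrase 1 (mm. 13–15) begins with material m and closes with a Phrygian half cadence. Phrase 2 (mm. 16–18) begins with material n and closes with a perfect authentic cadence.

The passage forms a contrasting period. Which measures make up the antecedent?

measures 13–15

The antecedent is the phrase ending with the weaker cadence (Phrygian half cadence, phrase 1) and the consequent the one ending more conclusively (perfect authentic cadence, phrase 2); the antecedent is mm. 13–15.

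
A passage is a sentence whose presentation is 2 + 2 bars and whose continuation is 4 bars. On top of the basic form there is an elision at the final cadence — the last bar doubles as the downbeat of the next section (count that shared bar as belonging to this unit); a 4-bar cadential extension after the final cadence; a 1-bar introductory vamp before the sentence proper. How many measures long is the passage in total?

13 measures

Basic sentence: 2 + 2 + 4 = 8 bars.
8 (basic form) + 4 (cadential extension) + 1 (introduction) = 13.
The elision shares a bar with the next section but does not change this unit's count.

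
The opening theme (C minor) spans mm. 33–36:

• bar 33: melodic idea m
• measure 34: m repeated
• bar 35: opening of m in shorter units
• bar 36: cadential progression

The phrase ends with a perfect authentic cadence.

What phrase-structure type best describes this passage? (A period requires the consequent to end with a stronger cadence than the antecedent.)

sentence

Basic idea (m. 33) + its repetition (m. 34) form the presentation; fragmentation and cadence (mm. 35–36) form the continuation — the 4-bar whole is a sentence.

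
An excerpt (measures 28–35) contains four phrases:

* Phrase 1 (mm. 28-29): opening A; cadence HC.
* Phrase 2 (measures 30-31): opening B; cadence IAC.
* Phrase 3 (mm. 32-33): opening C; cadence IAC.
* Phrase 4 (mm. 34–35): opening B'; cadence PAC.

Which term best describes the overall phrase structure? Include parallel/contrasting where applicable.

contrasting double period

Four phrases in two halves: the first half (mm. 28–31) ends with an imperfect authentic cadence, the second (mm. 32-35) with a perfect authentic cadence — a large antecedent–consequent pair, i.e. a double period.
Phrase 3 begins with different material from phrase 1, making it contrasting.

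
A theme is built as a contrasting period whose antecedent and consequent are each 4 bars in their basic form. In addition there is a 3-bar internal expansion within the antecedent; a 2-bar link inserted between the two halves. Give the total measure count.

Basic contrasting period: 4 + 4 = 8 bars.
8 (basic form) + 3 (internal expansion) + 2 (link) = 13.

13 measures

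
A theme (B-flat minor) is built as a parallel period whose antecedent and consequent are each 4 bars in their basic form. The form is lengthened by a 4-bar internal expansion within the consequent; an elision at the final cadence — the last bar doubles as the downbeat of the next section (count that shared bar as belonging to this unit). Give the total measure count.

12 measures

Basic parallel period: 4 + 4 = 8 bars.
8 (basic form) + 4 (internal expansion) = 12.
The elision shares a bar with the next section but does not change this unit's count.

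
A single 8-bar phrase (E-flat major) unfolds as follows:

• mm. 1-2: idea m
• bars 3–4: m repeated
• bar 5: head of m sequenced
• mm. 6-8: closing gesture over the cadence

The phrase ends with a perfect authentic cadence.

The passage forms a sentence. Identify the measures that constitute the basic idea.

measures 1–2

The presentation of a sentence is the basic idea (measures 1–2) plus its repetition (mm. 3-4); the basic idea is therefore measures 1–2.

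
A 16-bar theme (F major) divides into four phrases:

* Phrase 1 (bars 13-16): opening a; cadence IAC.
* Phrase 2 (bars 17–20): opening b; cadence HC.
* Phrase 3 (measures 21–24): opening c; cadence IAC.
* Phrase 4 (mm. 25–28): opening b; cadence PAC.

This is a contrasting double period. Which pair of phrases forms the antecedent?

phrases 1 and 2

In a double period the first pair of phrases (ending half cadence) is the large antecedent and the second pair (ending perfect authentic cadence) is the large consequent; the antecedent is phrases 1 and 2.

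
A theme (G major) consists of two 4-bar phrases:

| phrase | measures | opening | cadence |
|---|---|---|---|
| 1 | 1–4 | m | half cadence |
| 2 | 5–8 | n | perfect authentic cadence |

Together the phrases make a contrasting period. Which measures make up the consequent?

measures 5–8

The phrase ending with the weaker cadence (half cadence) is the antecedent; the one ending more conclusively (perfect authentic cadence) is the consequent. The consequent is measures 5–8.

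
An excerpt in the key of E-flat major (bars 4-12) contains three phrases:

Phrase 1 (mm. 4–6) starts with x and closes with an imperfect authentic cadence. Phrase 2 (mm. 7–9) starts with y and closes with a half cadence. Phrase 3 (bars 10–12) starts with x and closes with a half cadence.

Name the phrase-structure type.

The final phrase closes with a half cadence, which is not stronger than the preceding half cadence; the 3 phrases lack an overall antecedent–consequent design and so form a phrase group.

phrase group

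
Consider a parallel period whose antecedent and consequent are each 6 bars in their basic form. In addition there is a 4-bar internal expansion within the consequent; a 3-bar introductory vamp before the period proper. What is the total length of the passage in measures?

Basic parallel period: 6 + 6 = 12 bars.
12 (basic form) + 4 (internal expansion) + 3 (introduction) = 19.

19 measures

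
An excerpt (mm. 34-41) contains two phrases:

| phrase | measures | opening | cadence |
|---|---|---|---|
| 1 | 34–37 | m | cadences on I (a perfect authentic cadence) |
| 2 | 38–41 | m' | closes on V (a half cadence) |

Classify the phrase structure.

The second phrase closes with a half cadence, which is not stronger than the first phrase's perfect authentic cadence; without a weak→strong cadential pair there is no antecedent–consequent relationship, so this is a phrase group rather than a period.

phrase group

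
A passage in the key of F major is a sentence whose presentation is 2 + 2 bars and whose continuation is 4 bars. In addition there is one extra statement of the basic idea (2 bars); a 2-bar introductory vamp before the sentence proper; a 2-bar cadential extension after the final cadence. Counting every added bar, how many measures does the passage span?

14 measures

Basic sentence: 2 + 2 + 4 = 8 bars.
8 (basic form) + 2 (extra statement) + 2 (introduction) + 2 (cadential extension) = 14.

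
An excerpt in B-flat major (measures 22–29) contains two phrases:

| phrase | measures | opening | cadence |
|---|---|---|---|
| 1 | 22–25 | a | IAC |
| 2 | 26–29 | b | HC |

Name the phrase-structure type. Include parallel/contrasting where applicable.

phrase group

The second phrase closes with a half cadence, which is not stronger than the first phrase's imperfect authentic cadence; without a weak→strong cadential pair there is no antecedent–consequent relationship, so this is a phrase group rather than a period.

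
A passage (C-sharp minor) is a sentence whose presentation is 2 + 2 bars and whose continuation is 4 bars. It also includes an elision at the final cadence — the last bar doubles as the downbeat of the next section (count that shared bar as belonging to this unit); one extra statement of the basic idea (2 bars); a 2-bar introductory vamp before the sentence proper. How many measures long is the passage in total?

Basic sentence: 2 + 2 + 4 = 8 bars.
8 (basic form) + 2 (extra statement) + 2 (introduction) = 12.
The elision shares a bar with the next section but does not change this unit's count.

12 measures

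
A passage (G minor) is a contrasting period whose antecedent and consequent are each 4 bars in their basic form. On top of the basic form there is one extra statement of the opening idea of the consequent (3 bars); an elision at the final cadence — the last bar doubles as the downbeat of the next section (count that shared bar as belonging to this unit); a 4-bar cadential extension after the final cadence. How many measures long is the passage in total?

Basic contrasting period: 4 + 4 = 8 bars.
8 (basic form) + 3 (extra statement) + 4 (cadential extension) = 15.
The elision shares a bar with the next section but does not change this unit's count.

15 measures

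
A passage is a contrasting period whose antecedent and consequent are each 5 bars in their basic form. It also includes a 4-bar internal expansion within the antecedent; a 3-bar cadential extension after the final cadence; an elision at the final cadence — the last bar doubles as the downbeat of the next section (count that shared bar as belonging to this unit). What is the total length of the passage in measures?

Basic contrasting period: 5 + 5 = 10 bars.
10 (basic form) + 4 (internal expansion) + 3 (cadential extension) = 17.
The elision shares a bar with the next section but does not change this unit's count.

17 measures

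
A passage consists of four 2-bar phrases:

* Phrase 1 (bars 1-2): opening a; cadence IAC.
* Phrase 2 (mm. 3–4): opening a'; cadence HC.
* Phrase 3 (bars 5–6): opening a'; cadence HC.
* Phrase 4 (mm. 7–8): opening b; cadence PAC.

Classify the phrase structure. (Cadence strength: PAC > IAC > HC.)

Four phrases in two halves: the first half (measures 1-4) ends with a half cadence, the second (measures 5–8) with a perfect authentic cadence — a large antecedent–consequent pair, i.e. a double period.
Phrase 3 begins with the same material as phrase 1, making it parallel.

parallel double period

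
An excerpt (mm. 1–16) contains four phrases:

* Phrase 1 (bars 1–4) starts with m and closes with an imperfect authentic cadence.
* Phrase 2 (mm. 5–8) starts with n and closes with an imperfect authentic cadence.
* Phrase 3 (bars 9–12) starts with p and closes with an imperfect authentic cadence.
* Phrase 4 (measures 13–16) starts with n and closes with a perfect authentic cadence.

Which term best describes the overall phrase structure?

contrasting double period

Four phrases in two halves: the first half (mm. 1-8) ends with an imperfect authentic cadence, the second (mm. 9–16) with a perfect authentic cadence — a large antecedent–consequent pair, i.e. a double period.
Phrase 3 begins with different material from phrase 1, making it contrasting.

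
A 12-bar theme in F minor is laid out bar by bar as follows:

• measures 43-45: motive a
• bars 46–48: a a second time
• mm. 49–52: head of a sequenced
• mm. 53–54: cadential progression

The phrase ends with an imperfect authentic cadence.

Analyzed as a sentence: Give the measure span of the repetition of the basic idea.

The presentation of a sentence is the basic idea (measures 43–45) plus its repetition (bars 46–48); the repetition of the basic idea is therefore measures 46–48.

measures 46–48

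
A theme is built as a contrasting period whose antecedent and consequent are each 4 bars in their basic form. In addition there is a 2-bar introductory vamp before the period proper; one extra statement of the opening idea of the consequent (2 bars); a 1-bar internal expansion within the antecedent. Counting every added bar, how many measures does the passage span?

13 measures

Basic contrasting period: 4 + 4 = 8 bars.
8 (basic form) + 2 (introduction) + 2 (extra statement) + 1 (internal expansion) = 13.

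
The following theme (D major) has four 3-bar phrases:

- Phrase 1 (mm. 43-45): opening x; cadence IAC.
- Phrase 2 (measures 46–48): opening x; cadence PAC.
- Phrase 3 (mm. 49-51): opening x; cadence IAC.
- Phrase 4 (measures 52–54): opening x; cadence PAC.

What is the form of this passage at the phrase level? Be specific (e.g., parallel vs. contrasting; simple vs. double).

The cadence pattern IAC–PAC–IAC–PAC is weak–strong twice, and phrases 3–4 restate phrases 1–2: a period heard twice, not a double period (which would end weakly at phrase 2).

repeated period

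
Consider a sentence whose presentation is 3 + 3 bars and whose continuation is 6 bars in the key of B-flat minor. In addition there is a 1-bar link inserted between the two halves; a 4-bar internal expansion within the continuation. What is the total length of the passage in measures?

17 measures

Basic sentence: 3 + 3 + 6 = 12 bars.
12 (basic form) + 1 (link) + 4 (internal expansion) = 17.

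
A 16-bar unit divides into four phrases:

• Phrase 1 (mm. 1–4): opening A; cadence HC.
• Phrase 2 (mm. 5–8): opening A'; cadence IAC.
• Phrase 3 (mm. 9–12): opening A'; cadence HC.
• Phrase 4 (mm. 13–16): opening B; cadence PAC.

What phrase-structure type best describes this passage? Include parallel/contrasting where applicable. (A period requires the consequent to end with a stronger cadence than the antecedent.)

parallel double period

Four phrases in two halves: the first half (mm. 1-8) ends with an imperfect authentic cadence, the second (mm. 9–16) with a perfect authentic cadence — a large antecedent–consequent pair, i.e. a double period.
Phrase 3 begins with the same material as phrase 1, making it parallel.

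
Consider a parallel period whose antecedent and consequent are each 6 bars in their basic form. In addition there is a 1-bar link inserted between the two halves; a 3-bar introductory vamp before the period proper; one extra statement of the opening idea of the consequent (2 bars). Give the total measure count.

18 measures

Basic parallel period: 6 + 6 = 12 bars.
12 (basic form) + 1 (link) + 3 (introduction) + 2 (extra statement) = 18.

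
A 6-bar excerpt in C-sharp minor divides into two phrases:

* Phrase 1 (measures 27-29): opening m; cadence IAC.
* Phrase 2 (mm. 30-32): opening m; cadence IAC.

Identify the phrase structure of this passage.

Both phrases have the same opening (m) and the same cadence (imperfect authentic cadence): the second is a restatement, not a consequent, so this is a repeated phrase rather than a period.

repeated phrase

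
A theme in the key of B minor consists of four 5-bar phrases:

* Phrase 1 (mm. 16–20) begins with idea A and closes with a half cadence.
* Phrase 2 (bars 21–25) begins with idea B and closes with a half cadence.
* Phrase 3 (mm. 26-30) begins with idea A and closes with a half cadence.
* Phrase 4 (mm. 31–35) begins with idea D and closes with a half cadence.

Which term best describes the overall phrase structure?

phrase group

Phrase 4 ends with a half cadence, no stronger than phrase 2's half cadence, so the four phrases do not form a double period; nor do phrases 3–4 duplicate 1–2, so it is not a repeated period. With no phrase reaching a conclusive cadence, the passage is a phrase group.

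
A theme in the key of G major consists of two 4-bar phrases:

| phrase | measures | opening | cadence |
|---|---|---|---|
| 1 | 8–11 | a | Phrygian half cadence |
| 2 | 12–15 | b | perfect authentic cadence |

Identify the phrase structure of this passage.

contrasting period

Phrase 1 ends with a Phrygian half cadence (weaker) and phrase 2 with a perfect authentic cadence (stronger): antecedent + consequent = a period.
The two phrases open with different material (a / b), so the period is contrasting.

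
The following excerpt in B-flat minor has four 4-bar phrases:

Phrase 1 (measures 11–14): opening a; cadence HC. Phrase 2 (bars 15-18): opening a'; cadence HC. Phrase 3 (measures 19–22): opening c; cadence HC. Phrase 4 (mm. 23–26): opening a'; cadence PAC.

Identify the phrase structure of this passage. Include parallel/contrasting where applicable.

contrasting double period

Four phrases in two halves: the first half (mm. 11–18) ends with a half cadence, the second (bars 19-26) with a perfect authentic cadence — a large antecedent–consequent pair, i.e. a double period.
Phrase 3 begins with different material from phrase 1, making it contrasting.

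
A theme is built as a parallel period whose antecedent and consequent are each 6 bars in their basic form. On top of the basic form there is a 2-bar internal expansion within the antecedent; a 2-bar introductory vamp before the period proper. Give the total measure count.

16 measures

Basic parallel period: 6 + 6 = 12 bars.
12 (basic form) + 2 (internal expansion) + 2 (introduction) = 16.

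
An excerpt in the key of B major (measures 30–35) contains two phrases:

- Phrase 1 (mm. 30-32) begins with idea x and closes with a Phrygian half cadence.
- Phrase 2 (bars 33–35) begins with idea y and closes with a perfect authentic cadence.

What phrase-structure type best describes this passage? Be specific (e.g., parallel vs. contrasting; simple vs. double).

contrasting period

Phrase 1 ends with a Phrygian half cadence (weaker) and phrase 2 with a perfect authentic cadence (stronger): antecedent + consequent = a period.
The two phrases open with different material (x / y), so the period is contrasting.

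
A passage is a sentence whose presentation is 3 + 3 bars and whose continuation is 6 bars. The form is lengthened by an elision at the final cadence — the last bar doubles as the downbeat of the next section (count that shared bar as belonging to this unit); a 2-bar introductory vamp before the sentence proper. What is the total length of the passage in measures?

Basic sentence: 3 + 3 + 6 = 12 bars.
12 (basic form) + 2 (introduction) = 14.
The elision shares a bar with the next section but does not change this unit's count.

14 measures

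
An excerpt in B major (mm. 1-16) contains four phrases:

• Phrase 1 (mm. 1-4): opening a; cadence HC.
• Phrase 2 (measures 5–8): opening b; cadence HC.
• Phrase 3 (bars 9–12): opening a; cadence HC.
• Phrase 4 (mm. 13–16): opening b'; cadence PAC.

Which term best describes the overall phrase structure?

Four phrases in two halves: the first half (bars 1–8) ends with a half cadence, the second (bars 9-16) with a perfect authentic cadence — a large antecedent–consequent pair, i.e. a double period.
Phrase 3 begins with the same material as phrase 1, making it parallel.

parallel double period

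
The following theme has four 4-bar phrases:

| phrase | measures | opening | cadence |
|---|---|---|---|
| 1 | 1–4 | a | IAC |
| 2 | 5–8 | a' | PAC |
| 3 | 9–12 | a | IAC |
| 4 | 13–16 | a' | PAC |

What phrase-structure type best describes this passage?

The cadence pattern IAC–PAC–IAC–PAC is weak–strong twice, and phrases 3–4 restate phrases 1–2: a period heard twice, not a double period (which would end weakly at phrase 2).

repeated period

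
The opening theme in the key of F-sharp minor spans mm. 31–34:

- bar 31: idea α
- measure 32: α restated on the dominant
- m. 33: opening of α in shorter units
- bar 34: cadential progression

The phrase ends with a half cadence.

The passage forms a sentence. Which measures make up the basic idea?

The presentation of a sentence is the basic idea (bar 31) plus its repetition (m. 32); the basic idea is therefore measure 31.

measures 31–31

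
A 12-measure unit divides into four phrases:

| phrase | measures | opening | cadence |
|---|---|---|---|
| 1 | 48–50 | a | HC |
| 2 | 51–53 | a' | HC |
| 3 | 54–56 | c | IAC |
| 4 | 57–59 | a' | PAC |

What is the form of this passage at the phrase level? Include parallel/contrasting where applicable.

contrasting double period

Four phrases in two halves: the first half (measures 48–53) ends with a half cadence, the second (bars 54–59) with a perfect authentic cadence — a large antecedent–consequent pair, i.e. a double period.
Phrase 3 begins with different material from phrase 1, making it contrasting.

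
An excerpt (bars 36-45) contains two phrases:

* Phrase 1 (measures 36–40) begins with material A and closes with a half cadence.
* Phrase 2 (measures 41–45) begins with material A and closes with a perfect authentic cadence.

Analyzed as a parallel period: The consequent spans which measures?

The antecedent is the phrase ending with the weaker cadence (half cadence, phrase 1) and the consequent the one ending more conclusively (perfect authentic cadence, phrase 2); the consequent is measures 41–45.

measures 41–45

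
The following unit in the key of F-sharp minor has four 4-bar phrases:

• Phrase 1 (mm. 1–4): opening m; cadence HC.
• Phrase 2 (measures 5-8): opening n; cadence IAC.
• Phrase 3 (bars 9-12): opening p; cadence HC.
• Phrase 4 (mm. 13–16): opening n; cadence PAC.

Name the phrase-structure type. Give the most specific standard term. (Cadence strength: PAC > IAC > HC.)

Four phrases in two halves: the first half (mm. 1–8) ends with an imperfect authentic cadence, the second (mm. 9–16) with a perfect authentic cadence — a large antecedent–consequent pair, i.e. a double period.
Phrase 3 begins with different material from phrase 1, making it contrasting.

contrasting double period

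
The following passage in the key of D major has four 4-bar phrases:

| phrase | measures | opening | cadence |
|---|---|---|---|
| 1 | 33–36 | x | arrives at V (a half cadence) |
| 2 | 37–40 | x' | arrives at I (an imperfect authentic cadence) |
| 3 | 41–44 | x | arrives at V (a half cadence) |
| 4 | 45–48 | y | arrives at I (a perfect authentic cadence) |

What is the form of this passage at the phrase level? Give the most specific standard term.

parallel double period

Four phrases in two halves: the first half (bars 33–40) ends with an imperfect authentic cadence, the second (measures 41-48) with a perfect authentic cadence — a large antecedent–consequent pair, i.e. a double period.
Phrase 3 begins with the same material as phrase 1, making it parallel.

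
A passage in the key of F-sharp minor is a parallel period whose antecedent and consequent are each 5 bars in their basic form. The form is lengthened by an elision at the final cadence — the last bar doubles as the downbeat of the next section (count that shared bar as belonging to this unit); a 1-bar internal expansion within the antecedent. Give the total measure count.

Basic parallel period: 5 + 5 = 10 bars.
10 (basic form) + 1 (internal expansion) = 11.
The elision shares a bar with the next section but does not change this unit's count.

11 measures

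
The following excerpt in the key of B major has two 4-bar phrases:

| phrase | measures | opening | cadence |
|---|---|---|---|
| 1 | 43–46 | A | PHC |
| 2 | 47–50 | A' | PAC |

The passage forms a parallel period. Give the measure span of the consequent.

measures 47–50

The phrase ending with the weaker cadence (Phrygian half cadence) is the antecedent; the one ending more conclusively (perfect authentic cadence) is the consequent. The consequent is measures 47–50.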